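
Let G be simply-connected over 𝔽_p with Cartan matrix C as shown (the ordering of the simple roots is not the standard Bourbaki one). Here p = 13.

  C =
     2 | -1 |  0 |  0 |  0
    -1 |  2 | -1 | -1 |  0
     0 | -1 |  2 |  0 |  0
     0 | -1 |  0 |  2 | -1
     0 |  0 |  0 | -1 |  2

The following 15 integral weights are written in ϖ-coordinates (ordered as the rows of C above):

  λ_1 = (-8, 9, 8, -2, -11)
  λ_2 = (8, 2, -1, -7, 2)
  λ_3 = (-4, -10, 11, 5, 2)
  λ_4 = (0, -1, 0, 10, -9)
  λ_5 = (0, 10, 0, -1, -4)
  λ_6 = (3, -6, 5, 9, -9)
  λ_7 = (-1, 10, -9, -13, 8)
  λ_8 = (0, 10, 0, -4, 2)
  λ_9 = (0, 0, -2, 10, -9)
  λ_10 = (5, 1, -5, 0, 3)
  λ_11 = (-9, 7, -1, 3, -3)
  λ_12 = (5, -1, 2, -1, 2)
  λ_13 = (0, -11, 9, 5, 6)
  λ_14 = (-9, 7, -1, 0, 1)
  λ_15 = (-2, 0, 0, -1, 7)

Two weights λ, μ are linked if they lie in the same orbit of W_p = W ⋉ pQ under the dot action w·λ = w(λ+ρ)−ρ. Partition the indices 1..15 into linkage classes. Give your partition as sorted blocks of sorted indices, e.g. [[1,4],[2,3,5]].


Dynkin diagram of C (from the 8 off-diagonal −1 entries): D_5.

Alcove-folded reps (p=13, 15 weights, presented ϖ-order):

    1: (1, 1, 1, 1, 5)
    2: (6, 0, 3, 0, 3)
    3: (6, 0, 3, 0, 3)
    4: (1, 0, 1, 0, 8)
    5: (1, 0, 1, 0, 8)
    6: (1, 1, 1, 1, 5)
    7: (8, 0, 0, 1, 2)
    8: (1, 0, 1, 0, 8)
    9: (1, 0, 1, 0, 8)
    10: (4, 1, 2, 1, 3)
    11: (8, 0, 0, 1, 2)
    12: (6, 0, 3, 0, 3)
    13: (6, 0, 3, 0, 3)
    14: (8, 0, 0, 1, 2)
    15: (1, 0, 1, 0, 8)

Partition of {1..15} into 5 W_13-dot-orbits:

[[1, 6], [2, 3, 12, 13], [4, 5, 8, 9, 15], [7, 11, 14], [10]]


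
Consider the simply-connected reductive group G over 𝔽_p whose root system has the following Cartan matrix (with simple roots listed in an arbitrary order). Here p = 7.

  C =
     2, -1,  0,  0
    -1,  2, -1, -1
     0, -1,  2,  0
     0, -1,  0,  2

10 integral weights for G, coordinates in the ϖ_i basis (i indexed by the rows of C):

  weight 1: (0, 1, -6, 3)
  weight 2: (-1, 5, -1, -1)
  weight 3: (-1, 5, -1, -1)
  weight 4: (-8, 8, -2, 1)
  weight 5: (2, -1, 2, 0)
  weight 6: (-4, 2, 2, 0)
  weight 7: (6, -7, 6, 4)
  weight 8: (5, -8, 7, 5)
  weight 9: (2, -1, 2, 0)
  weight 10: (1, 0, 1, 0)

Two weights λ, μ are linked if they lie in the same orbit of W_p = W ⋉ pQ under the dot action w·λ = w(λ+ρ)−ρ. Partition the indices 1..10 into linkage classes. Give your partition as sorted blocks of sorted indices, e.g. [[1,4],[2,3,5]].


D_4 Cartan matrix, 4 simple roots permuted; ρ=(1,1,1,1).

Each λ_j+ρ reduced to Ā_7; 4-tuples below use C's row order:

  1: (2, 1, 2, 1);  2: (0, 1, 0, 0);  3: (0, 1, 0, 0);  4: (2, 1, 2, 1);  5: (3, 0, 3, 1);  6: (3, 0, 3, 1);  7: (0, 1, 0, 0);  8: (0, 1, 0, 0);  9: (3, 0, 3, 1);  10: (2, 1, 2, 1)

These 10 weights hit 3 W_7-dot-orbits; sizes (3, 4, 3):

[[1, 4, 10], [2, 3, 7, 8], [5, 6, 9]]


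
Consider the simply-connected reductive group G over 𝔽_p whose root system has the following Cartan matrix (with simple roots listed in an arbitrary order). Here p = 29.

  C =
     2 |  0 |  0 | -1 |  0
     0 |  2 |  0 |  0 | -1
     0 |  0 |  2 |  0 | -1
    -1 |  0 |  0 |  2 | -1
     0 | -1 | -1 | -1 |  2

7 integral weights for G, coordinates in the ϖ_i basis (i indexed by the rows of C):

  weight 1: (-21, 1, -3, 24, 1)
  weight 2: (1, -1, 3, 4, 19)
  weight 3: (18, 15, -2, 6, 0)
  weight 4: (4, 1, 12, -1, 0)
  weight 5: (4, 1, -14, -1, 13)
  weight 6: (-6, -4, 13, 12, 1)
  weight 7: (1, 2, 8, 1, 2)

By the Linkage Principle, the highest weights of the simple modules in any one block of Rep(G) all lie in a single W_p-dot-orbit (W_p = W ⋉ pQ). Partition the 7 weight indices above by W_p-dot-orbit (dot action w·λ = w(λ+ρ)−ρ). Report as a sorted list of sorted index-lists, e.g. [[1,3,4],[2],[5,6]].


C ↔ D_5 under row/col permutation; |W(D_5)| = 1920.

Each λ_j+ρ reduced to Ā_29; 5-tuples below use C's row order:

  λ_1+ρ ↦ (20, 2, 2, 0, 0)
  λ_2+ρ ↦ (20, 2, 2, 0, 0)
  λ_3+ρ ↦ (5, 2, 13, 0, 1)
  λ_4+ρ ↦ (5, 2, 13, 0, 1)
  λ_5+ρ ↦ (5, 2, 13, 0, 1)
  λ_6+ρ ↦ (5, 2, 13, 0, 1)
  λ_7+ρ ↦ (2, 3, 9, 2, 3)

Partition of {1..7} into 3 W_29-dot-orbits:

[[1, 2], [3, 4, 5, 6], [7]]


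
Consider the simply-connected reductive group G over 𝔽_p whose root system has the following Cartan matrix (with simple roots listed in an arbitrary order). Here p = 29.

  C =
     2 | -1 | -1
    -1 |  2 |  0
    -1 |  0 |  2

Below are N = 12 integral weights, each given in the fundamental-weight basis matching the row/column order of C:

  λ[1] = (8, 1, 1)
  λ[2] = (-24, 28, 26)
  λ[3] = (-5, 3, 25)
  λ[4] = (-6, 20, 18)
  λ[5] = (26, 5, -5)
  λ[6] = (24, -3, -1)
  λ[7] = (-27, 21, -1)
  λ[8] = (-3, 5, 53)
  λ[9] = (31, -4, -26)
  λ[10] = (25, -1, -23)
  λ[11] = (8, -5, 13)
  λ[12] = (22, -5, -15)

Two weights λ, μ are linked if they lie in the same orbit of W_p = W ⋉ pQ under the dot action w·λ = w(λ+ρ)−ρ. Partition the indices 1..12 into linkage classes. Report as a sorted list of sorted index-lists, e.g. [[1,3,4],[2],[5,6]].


Dynkin diagram of C (from the 4 off-diagonal −1 entries): A_3.

Folding the 12 weights λ_j+ρ into Ā_29 (reps in the given 3-coord order):

  1: (9, 2, 2)
  2: (23, 2, 0)
  3: (4, 0, 22)
  4: (5, 10, 8)
  5: (23, 2, 0)
  6: (23, 2, 0)
  7: (4, 0, 22)
  8: (23, 2, 0)
  9: (4, 0, 22)
  10: (4, 0, 22)
  11: (5, 4, 14)
  12: (5, 4, 14)

These 12 weights hit 5 W_29-dot-orbits; sizes (1, 4, 4, 1, 2):

[[1], [2, 5, 6, 8], [3, 7, 9, 10], [4], [11, 12]]


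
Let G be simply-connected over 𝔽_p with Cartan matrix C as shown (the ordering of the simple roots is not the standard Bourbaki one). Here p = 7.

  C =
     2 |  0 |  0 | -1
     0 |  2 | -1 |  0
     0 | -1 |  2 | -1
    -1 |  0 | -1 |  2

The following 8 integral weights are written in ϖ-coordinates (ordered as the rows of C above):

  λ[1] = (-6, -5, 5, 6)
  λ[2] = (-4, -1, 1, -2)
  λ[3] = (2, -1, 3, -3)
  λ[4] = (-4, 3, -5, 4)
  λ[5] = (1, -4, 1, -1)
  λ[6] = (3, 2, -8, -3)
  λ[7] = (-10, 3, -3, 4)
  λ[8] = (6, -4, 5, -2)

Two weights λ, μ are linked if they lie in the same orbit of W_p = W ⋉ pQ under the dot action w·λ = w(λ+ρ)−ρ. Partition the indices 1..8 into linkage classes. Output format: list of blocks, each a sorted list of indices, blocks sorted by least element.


Type A_4, rank 4, |W|=120; reorder rows/cols to standard.

W_7-reps of the 8 weights in Ā_7 (same 4-coord order as C):

    λ_1+ρ ↦ (1, 2, 0, 1)
    λ_2+ρ ↦ (1, 2, 0, 1)
    λ_3+ρ ↦ (1, 0, 2, 2)
    λ_4+ρ ↦ (1, 0, 2, 2)
    λ_5+ρ ↦ (1, 2, 0, 1)
    λ_6+ρ ↦ (1, 0, 2, 2)
    λ_7+ρ ↦ (1, 0, 2, 2)
    λ_8+ρ ↦ (1, 2, 0, 1)

2 distinct reps among the 8 weights ⇒ 2 W_7-linkage classes:

[[1, 2, 5, 8], [3, 4, 6, 7]]


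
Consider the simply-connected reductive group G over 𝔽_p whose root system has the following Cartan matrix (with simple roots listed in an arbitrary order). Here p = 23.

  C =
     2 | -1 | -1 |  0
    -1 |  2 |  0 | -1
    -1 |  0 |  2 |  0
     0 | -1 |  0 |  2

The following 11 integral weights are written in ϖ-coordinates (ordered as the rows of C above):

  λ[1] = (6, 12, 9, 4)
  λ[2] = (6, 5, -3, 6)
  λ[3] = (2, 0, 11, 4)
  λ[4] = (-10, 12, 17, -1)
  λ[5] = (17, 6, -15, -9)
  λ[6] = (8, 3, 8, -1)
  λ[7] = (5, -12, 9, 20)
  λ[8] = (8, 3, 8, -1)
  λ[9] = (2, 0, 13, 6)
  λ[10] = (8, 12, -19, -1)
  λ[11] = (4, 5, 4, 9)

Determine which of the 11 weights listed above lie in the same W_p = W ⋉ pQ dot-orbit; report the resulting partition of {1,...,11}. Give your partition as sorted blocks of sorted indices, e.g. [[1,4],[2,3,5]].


C ↔ A_4 under row/col permutation; |W(A_4)| = 120.

Folding the 11 weights λ_j+ρ into Ā_23 (reps in the given 4-coord order):

  λ_1+ρ ↦ (5, 6, 2, 7)
  λ_2+ρ ↦ (5, 6, 2, 7)
  λ_3+ρ ↦ (3, 1, 12, 5)
  λ_4+ρ ↦ (9, 4, 9, 0)
  λ_5+ρ ↦ (3, 1, 12, 5)
  λ_6+ρ ↦ (9, 4, 9, 0)
  λ_7+ρ ↦ (5, 6, 2, 7)
  λ_8+ρ ↦ (9, 4, 9, 0)
  λ_9+ρ ↦ (3, 1, 12, 5)
  λ_10+ρ ↦ (9, 4, 9, 0)
  λ_11+ρ ↦ (5, 6, 2, 7)

Grouping the 11 weights by Ā_23-representative: 3 linkage classes.

[[1, 2, 7, 11], [3, 5, 9], [4, 6, 8, 10]]


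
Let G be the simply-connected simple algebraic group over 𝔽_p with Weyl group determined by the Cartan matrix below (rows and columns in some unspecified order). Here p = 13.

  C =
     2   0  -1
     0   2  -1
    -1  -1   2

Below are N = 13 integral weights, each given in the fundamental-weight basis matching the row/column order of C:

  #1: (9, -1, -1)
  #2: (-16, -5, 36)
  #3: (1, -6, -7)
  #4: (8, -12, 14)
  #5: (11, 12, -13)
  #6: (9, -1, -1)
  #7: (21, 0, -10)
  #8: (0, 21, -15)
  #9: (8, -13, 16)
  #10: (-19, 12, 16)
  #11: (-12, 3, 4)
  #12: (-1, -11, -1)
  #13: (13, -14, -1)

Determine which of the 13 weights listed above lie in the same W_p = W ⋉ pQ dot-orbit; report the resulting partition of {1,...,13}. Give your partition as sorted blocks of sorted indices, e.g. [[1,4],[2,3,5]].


Type A_3, rank 3, |W|=24; reorder rows/cols to standard.

Ā_13 reps of the 13 weights (A_3, coords as presented):

  [1] (10, 0, 0);  [2] (5, 2, 4);  [3] (5, 2, 4);  [4] (2, 0, 2);  [5] (0, 1, 12);  [6] (10, 0, 0);  [7] (4, 1, 0);  [8] (4, 1, 0);  [9] (4, 1, 0);  [10] (4, 1, 0);  [11] (5, 2, 4);  [12] (10, 0, 0);  [13] (0, 1, 12)

Linkage partition of the 13 weights (5 classes, p=13):

[[1, 6, 12], [2, 3, 11], [4], [5, 13], [7, 8, 9, 10]]


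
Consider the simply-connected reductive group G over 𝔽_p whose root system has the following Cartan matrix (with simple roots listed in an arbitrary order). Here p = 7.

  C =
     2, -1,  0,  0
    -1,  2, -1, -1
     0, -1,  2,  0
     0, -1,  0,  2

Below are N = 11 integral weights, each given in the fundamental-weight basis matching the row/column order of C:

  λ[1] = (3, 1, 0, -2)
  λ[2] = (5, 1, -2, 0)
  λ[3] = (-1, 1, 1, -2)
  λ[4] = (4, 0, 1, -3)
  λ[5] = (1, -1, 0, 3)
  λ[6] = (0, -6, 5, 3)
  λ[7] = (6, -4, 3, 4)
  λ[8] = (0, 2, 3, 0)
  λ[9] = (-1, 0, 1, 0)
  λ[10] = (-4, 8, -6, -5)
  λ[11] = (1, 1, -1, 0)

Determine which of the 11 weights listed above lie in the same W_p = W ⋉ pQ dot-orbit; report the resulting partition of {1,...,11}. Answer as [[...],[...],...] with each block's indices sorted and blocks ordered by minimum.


Dynkin diagram of C (from the 6 off-diagonal −1 entries): D_4.

Each λ_j+ρ reduced to Ā_7; 4-tuples below use C's row order:

  1: (4, 0, 1, 1);  2: (4, 0, 1, 1);  3: (0, 1, 2, 1);  4: (4, 0, 1, 1);  5: (2, 0, 1, 4);  6: (4, 0, 1, 1);  7: (1, 0, 2, 1);  8: (1, 0, 2, 1);  9: (0, 1, 2, 1);  10: (0, 1, 2, 1);  11: (2, 2, 0, 1)

These 11 weights hit 5 W_7-dot-orbits; sizes (4, 3, 1, 2, 1):

[[1, 2, 4, 6], [3, 9, 10], [5], [7, 8], [11]]


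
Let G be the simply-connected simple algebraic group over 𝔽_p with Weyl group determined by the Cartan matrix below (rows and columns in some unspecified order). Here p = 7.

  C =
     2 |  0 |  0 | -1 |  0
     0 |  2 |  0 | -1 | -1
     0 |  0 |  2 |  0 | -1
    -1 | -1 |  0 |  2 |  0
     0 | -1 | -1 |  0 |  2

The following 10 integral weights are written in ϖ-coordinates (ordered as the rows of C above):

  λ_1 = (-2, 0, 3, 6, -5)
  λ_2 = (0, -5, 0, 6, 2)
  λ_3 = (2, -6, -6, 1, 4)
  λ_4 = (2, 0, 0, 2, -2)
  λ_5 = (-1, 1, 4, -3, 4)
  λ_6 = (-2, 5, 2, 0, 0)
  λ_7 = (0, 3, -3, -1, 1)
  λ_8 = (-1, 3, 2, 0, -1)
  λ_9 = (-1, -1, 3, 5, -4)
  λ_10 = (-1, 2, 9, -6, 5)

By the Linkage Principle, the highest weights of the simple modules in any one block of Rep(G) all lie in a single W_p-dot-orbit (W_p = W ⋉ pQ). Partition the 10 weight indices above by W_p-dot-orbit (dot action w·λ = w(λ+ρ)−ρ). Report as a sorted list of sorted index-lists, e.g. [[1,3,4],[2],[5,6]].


Dynkin diagram of C (from the 8 off-diagonal −1 entries): A_5.

Ā_7 reps of the 10 weights (A_5, coords as presented):

  λ_1 → (0, 3, 1, 3, 0)
  λ_2 → (0, 3, 1, 3, 0)
  λ_3 → (0, 3, 0, 0, 2)
  λ_4 → (3, 0, 0, 3, 1)
  λ_5 → (0, 3, 0, 0, 2)
  λ_6 → (0, 3, 1, 3, 0)
  λ_7 → (1, 4, 2, 0, 0)
  λ_8 → (1, 4, 2, 0, 0)
  λ_9 → (0, 3, 1, 3, 0)
  λ_10 → (0, 2, 1, 0, 2)

The 10 indices split into 5 linkage classes (same alcove rep ⇔ same W_7-dot-orbit):

[[1, 2, 6, 9], [3, 5], [4], [7, 8], [10]]


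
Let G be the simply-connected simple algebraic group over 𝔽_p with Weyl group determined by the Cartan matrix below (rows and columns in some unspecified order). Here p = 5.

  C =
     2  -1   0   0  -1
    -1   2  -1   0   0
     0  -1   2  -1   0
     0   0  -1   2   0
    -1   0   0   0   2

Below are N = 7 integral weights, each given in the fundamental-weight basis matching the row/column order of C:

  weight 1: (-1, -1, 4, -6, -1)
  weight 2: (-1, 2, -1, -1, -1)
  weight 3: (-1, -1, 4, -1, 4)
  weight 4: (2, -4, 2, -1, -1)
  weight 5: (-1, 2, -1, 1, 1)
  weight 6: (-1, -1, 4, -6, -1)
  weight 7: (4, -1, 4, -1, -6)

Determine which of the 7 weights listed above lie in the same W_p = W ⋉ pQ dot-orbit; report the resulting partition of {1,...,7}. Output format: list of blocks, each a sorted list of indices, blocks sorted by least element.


C ↔ A_5 under row/col permutation; |W(A_5)| = 720.

Alcove-folded reps (p=5, 7 weights, presented ϖ-order):

  1: (0, 0, 0, 5, 0)
  2: (0, 3, 0, 0, 0)
  3: (0, 0, 0, 5, 0)
  4: (0, 3, 0, 0, 0)
  5: (0, 3, 0, 0, 0)
  6: (0, 0, 0, 5, 0)
  7: (0, 0, 0, 5, 0)

Linkage partition of the 7 weights (2 classes, p=5):

[[1, 3, 6, 7], [2, 4, 5]]


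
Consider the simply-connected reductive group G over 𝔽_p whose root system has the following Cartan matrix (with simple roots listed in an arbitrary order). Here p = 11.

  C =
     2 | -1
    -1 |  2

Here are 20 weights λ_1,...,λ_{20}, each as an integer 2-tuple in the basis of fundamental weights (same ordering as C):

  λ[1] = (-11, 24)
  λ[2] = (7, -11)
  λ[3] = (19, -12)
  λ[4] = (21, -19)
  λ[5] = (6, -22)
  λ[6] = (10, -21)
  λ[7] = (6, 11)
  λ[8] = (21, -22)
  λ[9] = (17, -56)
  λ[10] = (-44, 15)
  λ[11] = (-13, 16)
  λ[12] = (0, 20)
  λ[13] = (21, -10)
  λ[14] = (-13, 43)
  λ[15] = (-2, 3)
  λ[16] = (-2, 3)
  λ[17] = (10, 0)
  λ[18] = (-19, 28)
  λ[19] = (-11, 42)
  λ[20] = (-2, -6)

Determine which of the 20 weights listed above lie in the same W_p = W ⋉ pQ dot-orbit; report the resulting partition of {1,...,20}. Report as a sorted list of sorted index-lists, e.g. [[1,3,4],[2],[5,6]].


A_2 Cartan matrix, 2 simple roots permuted; ρ=(1,1).

Ā_11 reps of the 20 weights (A_2, coords as presented):

  1: (1, 3);  2: (2, 8);  3: (0, 2);  4: (7, 0);  5: (1, 3);  6: (0, 2);  7: (1, 3);  8: (10, 0);  9: (7, 0);  10: (5, 1);  11: (5, 1);  12: (10, 0);  13: (0, 2);  14: (10, 0);  15: (1, 3);  16: (1, 3);  17: (10, 0);  18: (7, 0);  19: (10, 0);  20: (5, 1)

Linkage partition of the 20 weights (6 classes, p=11):

[[1, 5, 7, 15, 16], [2], [3, 6, 13], [4, 9, 18], [8, 12, 14, 17, 19], [10, 11, 20]]


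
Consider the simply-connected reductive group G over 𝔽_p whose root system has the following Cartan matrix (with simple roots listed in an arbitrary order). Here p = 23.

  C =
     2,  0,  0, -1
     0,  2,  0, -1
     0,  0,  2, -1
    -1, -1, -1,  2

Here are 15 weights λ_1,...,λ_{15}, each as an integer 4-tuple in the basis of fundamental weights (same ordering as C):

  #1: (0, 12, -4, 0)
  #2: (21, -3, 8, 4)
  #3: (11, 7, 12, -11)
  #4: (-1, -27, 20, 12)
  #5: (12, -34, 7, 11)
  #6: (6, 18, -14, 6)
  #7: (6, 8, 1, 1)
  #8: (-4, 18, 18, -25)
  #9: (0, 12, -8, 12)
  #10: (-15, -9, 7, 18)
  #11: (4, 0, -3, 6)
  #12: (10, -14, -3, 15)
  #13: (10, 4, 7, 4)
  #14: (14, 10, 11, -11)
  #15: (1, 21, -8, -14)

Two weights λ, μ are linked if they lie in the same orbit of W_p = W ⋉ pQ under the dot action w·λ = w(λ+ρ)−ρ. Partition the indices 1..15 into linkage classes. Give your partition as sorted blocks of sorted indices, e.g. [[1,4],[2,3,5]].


D_4 Cartan matrix, 4 simple roots permuted; ρ=(1,1,1,1).

Alcove-folded reps (p=23, 15 weights, presented ϖ-order):

  λ_1 → (1, 11, 1, 1);  λ_2 → (7, 9, 2, 2);  λ_3 → (2, 2, 3, 8);  λ_4 → (2, 2, 3, 8);  λ_5 → (2, 2, 3, 8);  λ_6 → (3, 9, 3, 1);  λ_7 → (7, 9, 2, 2);  λ_8 → (10, 4, 4, 1);  λ_9 → (3, 9, 3, 1);  λ_10 → (10, 4, 4, 1);  λ_11 → (5, 1, 2, 5);  λ_12 → (7, 9, 2, 2);  λ_13 → (5, 1, 2, 5);  λ_14 → (5, 1, 2, 5);  λ_15 → (7, 9, 2, 2)

Linkage partition of the 15 weights (6 classes, p=23):

[[1], [2, 7, 12, 15], [3, 4, 5], [6, 9], [8, 10], [11, 13, 14]]


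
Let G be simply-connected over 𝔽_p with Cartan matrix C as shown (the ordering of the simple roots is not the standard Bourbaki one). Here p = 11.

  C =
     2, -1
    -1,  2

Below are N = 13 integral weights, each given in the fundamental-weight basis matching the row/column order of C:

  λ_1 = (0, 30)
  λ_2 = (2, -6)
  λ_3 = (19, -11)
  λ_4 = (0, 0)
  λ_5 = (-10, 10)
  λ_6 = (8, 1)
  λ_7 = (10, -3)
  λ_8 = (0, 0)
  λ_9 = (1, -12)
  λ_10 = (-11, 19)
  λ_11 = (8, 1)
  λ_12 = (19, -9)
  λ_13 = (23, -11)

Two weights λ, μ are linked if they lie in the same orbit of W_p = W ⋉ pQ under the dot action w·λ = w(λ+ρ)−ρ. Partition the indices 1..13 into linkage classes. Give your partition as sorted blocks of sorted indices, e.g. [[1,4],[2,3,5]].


C ↔ A_2 under row/col permutation; |W(A_2)| = 6.

Ā_11 reps of the 13 weights (A_2, coords as presented):

    λ_1 → (1, 1)
    λ_2 → (2, 3)
    λ_3 → (1, 1)
    λ_4 → (1, 1)
    λ_5 → (9, 2)
    λ_6 → (9, 2)
    λ_7 → (9, 2)
    λ_8 → (1, 1)
    λ_9 → (9, 2)
    λ_10 → (1, 1)
    λ_11 → (9, 2)
    λ_12 → (2, 1)
    λ_13 → (2, 1)

Grouping the 13 weights by Ā_11-representative: 4 linkage classes.

[[1, 3, 4, 8, 10], [2], [5, 6, 7, 9, 11], [12, 13]]


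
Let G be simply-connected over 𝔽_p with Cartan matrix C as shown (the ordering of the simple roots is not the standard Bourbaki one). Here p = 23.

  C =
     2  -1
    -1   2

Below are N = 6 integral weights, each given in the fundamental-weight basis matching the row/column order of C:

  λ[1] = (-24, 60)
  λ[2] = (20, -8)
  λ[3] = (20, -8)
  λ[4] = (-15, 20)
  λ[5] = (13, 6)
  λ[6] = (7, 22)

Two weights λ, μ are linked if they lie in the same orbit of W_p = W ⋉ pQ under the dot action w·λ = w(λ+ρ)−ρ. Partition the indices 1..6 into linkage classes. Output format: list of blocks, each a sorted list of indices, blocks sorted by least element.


Root system A_2: the 2×2 matrix C matches after relabeling.

λ_j+ρ reflected into Ā_23 (⟨·,θ^∨⟩≤23); 2-tuples as given:

  λ_1 → (0, 15) · λ_2 → (14, 7) · λ_3 → (14, 7) · λ_4 → (14, 7) · λ_5 → (14, 7) · λ_6 → (0, 15)

Linkage partition of the 6 weights (2 classes, p=23):

[[1, 6], [2, 3, 4, 5]]


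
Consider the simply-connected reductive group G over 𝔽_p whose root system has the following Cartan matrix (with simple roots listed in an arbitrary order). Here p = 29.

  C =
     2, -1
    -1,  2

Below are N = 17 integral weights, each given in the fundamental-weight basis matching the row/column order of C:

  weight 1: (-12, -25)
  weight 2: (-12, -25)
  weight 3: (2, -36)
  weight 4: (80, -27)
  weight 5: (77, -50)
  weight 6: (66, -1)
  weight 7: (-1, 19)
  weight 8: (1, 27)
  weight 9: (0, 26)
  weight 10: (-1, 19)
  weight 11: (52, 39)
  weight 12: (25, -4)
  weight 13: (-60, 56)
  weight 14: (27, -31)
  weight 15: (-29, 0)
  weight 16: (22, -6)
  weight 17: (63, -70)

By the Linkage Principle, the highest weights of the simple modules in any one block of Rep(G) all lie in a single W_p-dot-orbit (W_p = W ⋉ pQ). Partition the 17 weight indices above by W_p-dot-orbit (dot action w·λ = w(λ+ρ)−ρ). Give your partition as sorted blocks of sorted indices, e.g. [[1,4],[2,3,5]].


Root system A_2: the 2×2 matrix C matches after relabeling.

Alcove-folded reps (p=29, 17 weights, presented ϖ-order):

    λ_1+ρ ↦ (18, 5)
    λ_2+ρ ↦ (18, 5)
    λ_3+ρ ↦ (23, 3)
    λ_4+ρ ↦ (23, 3)
    λ_5+ρ ↦ (0, 20)
    λ_6+ρ ↦ (0, 20)
    λ_7+ρ ↦ (0, 20)
    λ_8+ρ ↦ (1, 27)
    λ_9+ρ ↦ (1, 27)
    λ_10+ρ ↦ (0, 20)
    λ_11+ρ ↦ (18, 5)
    λ_12+ρ ↦ (23, 3)
    λ_13+ρ ↦ (1, 27)
    λ_14+ρ ↦ (1, 27)
    λ_15+ρ ↦ (1, 27)
    λ_16+ρ ↦ (18, 5)
    λ_17+ρ ↦ (18, 5)

These 17 weights hit 4 W_29-dot-orbits; sizes (5, 3, 4, 5):

[[1, 2, 11, 16, 17], [3, 4, 12], [5, 6, 7, 10], [8, 9, 13, 14, 15]]


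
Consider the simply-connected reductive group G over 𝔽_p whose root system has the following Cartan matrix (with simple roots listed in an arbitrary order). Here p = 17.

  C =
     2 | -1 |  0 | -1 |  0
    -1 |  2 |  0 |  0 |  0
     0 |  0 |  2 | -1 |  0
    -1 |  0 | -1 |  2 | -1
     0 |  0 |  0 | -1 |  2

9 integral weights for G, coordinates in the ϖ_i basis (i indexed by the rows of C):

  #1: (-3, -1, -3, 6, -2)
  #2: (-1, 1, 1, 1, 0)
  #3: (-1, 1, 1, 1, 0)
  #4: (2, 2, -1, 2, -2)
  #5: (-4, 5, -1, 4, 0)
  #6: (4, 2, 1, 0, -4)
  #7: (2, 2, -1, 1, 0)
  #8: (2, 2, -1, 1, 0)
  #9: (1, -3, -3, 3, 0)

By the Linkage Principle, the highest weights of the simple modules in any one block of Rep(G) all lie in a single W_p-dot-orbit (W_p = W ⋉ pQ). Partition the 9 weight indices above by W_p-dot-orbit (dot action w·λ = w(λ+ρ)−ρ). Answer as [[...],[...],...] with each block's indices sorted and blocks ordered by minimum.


Cartan matrix: type D_5 (|W|=1920); un-permuting the 5 rows.

Alcove-folded reps (p=17, 9 weights, presented ϖ-order):

    1: (0, 2, 2, 2, 1)
    2: (0, 2, 2, 2, 1)
    3: (0, 2, 2, 2, 1)
    4: (3, 3, 0, 2, 1)
    5: (3, 3, 0, 2, 1)
    6: (3, 3, 0, 2, 1)
    7: (3, 3, 0, 2, 1)
    8: (3, 3, 0, 2, 1)
    9: (0, 2, 2, 2, 1)

These 9 weights hit 2 W_17-dot-orbits; sizes (4, 5):

[[1, 2, 3, 9], [4, 5, 6, 7, 8]]


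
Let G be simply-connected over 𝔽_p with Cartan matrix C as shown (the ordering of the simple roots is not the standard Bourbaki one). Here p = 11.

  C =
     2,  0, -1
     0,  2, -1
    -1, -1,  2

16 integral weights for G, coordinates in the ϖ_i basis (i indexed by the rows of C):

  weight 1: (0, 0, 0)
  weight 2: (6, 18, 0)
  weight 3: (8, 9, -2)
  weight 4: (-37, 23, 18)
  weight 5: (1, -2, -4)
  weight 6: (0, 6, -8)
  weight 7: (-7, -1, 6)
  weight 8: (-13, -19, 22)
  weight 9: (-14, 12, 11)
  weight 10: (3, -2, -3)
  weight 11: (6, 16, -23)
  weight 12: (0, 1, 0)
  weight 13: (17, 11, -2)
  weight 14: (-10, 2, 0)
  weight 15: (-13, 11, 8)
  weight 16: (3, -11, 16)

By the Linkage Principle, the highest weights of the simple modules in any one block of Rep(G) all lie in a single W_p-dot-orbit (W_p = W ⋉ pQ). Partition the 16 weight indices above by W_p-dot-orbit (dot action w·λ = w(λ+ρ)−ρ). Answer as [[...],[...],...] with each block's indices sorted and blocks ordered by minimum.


Cartan matrix: type A_3 (|W|=24); un-permuting the 3 rows.

λ_j+ρ reflected into Ā_11 (⟨·,θ^∨⟩≤11); 3-tuples as given:

  λ_1+ρ ↦ (1, 1, 1);  λ_2+ρ ↦ (1, 5, 3);  λ_3+ρ ↦ (1, 2, 1);  λ_4+ρ ↦ (1, 5, 3);  λ_5+ρ ↦ (1, 2, 1);  λ_6+ρ ↦ (6, 0, 1);  λ_7+ρ ↦ (6, 0, 1);  λ_8+ρ ↦ (6, 0, 1);  λ_9+ρ ↦ (1, 1, 1);  λ_10+ρ ↦ (1, 2, 1);  λ_11+ρ ↦ (0, 2, 4);  λ_12+ρ ↦ (1, 2, 1);  λ_13+ρ ↦ (6, 0, 1);  λ_14+ρ ↦ (1, 5, 3);  λ_15+ρ ↦ (1, 1, 1);  λ_16+ρ ↦ (6, 0, 1)

Partition of {1..16} into 5 W_11-dot-orbits:

[[1, 9, 15], [2, 4, 14], [3, 5, 10, 12], [6, 7, 8, 13, 16], [11]]


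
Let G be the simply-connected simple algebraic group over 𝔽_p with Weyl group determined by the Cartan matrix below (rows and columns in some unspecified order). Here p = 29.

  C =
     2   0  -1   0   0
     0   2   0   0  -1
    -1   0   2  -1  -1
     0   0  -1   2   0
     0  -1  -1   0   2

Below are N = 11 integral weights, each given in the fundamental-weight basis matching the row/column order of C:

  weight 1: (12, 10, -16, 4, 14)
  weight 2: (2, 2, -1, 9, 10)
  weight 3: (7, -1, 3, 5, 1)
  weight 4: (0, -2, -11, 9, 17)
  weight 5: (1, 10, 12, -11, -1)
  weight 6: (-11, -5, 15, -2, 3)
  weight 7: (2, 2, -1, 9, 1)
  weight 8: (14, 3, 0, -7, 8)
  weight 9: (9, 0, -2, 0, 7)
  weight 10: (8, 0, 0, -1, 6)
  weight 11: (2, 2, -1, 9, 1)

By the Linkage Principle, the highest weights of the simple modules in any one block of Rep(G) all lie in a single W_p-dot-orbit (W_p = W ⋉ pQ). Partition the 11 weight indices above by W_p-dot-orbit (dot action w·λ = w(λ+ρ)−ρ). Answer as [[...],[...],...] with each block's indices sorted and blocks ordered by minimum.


Cartan matrix: type D_5 (|W|=1920); un-permuting the 5 rows.

Folding the 11 weights λ_j+ρ into Ā_29 (reps in the given 5-coord order):

  λ_1+ρ ↦ (2, 11, 3, 10, 0) · λ_2+ρ ↦ (3, 3, 0, 10, 2) · λ_3+ρ ↦ (8, 0, 4, 6, 2) · λ_4+ρ ↦ (9, 1, 1, 0, 7) · λ_5+ρ ↦ (2, 11, 3, 10, 0) · λ_6+ρ ↦ (10, 4, 5, 1, 0) · λ_7+ρ ↦ (3, 3, 0, 10, 2) · λ_8+ρ ↦ (10, 4, 5, 1, 0) · λ_9+ρ ↦ (9, 1, 1, 0, 7) · λ_10+ρ ↦ (9, 1, 1, 0, 7) · λ_11+ρ ↦ (3, 3, 0, 10, 2)

5 distinct reps among the 11 weights ⇒ 5 W_29-linkage classes:

[[1, 5], [2, 7, 11], [3], [4, 9, 10], [6, 8]]


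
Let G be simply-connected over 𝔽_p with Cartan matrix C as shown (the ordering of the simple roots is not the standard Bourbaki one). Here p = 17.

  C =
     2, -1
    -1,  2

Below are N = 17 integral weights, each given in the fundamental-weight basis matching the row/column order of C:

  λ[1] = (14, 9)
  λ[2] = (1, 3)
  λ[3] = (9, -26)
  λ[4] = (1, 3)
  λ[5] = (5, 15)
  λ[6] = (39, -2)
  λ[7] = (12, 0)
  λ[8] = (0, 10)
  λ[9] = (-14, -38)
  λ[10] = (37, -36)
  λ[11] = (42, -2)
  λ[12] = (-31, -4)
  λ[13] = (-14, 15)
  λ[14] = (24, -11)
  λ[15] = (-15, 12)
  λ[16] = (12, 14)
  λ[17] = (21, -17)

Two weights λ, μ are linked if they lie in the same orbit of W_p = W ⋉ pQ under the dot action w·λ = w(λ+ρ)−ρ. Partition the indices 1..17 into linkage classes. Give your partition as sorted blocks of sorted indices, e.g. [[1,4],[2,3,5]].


Dynkin diagram of C (from the 2 off-diagonal −1 entries): A_2.

Each λ_j+ρ reduced to Ā_17; 2-tuples below use C's row order:

    1: (7, 2)
    2: (2, 4)
    3: (7, 2)
    4: (2, 4)
    5: (1, 11)
    6: (1, 11)
    7: (13, 1)
    8: (1, 11)
    9: (13, 1)
    10: (13, 3)
    11: (1, 8)
    12: (13, 1)
    13: (13, 3)
    14: (7, 2)
    15: (13, 1)
    16: (2, 4)
    17: (1, 11)

The 17 indices split into 6 linkage classes (same alcove rep ⇔ same W_17-dot-orbit):

[[1, 3, 14], [2, 4, 16], [5, 6, 8, 17], [7, 9, 12, 15], [10, 13], [11]]


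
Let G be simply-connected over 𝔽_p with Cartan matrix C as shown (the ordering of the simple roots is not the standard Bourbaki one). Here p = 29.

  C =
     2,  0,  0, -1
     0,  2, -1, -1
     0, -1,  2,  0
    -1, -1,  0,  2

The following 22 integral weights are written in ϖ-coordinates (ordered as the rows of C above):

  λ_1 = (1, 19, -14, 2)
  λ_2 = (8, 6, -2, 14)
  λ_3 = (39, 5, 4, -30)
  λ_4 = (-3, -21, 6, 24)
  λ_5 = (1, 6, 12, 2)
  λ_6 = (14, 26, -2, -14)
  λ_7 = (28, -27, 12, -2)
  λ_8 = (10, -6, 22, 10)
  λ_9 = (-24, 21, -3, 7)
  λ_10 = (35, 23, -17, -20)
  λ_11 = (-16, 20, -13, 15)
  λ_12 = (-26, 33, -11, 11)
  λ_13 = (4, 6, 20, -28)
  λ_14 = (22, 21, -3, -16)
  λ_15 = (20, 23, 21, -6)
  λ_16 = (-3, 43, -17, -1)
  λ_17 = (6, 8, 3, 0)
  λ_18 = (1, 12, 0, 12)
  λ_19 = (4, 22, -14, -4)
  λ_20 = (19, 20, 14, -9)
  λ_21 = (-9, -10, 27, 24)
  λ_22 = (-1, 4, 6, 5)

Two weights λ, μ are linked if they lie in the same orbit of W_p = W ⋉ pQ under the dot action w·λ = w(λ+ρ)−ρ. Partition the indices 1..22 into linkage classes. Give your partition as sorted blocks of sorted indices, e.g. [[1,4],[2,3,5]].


Root system A_4: the 4×4 matrix C matches after relabeling.

Each λ_j+ρ reduced to Ā_29; 4-tuples below use C's row order:

  1: (2, 7, 13, 3)
  2: (7, 5, 1, 15)
  3: (0, 5, 7, 6)
  4: (2, 7, 13, 3)
  5: (2, 7, 13, 3)
  6: (2, 13, 1, 13)
  7: (2, 13, 1, 13)
  8: (0, 5, 7, 6)
  9: (7, 5, 1, 15)
  10: (5, 4, 7, 8)
  11: (7, 9, 4, 1)
  12: (5, 4, 7, 8)
  13: (7, 5, 1, 15)
  14: (7, 5, 1, 15)
  15: (5, 4, 7, 8)
  16: (2, 13, 1, 13)
  17: (7, 9, 4, 1)
  18: (2, 13, 1, 13)
  19: (2, 7, 13, 3)
  20: (7, 9, 4, 1)
  21: (7, 9, 4, 1)
  22: (0, 5, 7, 6)

Linkage partition of the 22 weights (6 classes, p=29):

[[1, 4, 5, 19], [2, 9, 13, 14], [3, 8, 22], [6, 7, 16, 18], [10, 12, 15], [11, 17, 20, 21]]


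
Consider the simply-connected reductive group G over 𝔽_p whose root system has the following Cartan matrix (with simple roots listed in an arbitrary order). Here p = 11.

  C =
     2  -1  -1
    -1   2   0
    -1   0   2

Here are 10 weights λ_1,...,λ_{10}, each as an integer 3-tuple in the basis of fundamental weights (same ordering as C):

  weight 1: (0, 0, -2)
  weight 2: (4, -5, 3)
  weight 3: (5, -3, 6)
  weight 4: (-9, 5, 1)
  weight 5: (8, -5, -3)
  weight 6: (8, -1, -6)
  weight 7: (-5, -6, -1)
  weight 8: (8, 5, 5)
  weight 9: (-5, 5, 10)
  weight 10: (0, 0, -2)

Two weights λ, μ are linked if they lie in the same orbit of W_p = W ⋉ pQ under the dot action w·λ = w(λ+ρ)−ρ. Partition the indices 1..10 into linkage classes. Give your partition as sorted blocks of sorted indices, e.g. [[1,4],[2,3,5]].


Root system A_3: the 3×3 matrix C matches after relabeling.

Ā_11 reps of the 10 weights (A_3, coords as presented):

  1: (0, 1, 1);  2: (1, 4, 4);  3: (4, 0, 5);  4: (0, 2, 6);  5: (3, 4, 2);  6: (4, 0, 5);  7: (4, 0, 5);  8: (1, 4, 4);  9: (4, 0, 5);  10: (0, 1, 1)

5 distinct reps among the 10 weights ⇒ 5 W_11-linkage classes:

[[1, 10], [2, 8], [3, 6, 7, 9], [4], [5]]


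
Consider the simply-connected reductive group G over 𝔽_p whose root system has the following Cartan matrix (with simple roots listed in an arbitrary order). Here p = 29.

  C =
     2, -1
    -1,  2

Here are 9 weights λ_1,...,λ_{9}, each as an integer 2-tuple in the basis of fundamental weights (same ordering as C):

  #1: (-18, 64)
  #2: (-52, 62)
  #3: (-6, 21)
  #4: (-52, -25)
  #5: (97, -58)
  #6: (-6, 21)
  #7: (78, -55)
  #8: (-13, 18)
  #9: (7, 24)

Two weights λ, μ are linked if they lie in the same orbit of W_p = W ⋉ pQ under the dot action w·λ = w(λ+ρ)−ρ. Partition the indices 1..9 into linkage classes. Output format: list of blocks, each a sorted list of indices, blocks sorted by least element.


Cartan matrix: type A_2 (|W|=6); un-permuting the 2 rows.

Each λ_j+ρ reduced to Ā_29; 2-tuples below use C's row order:

  λ_1 → (12, 7) · λ_2 → (5, 17) · λ_3 → (5, 17) · λ_4 → (5, 17) · λ_5 → (1, 17) · λ_6 → (5, 17) · λ_7 → (4, 21) · λ_8 → (12, 7) · λ_9 → (4, 21)

Grouping the 9 weights by Ā_29-representative: 4 linkage classes.

[[1, 8], [2, 3, 4, 6], [5], [7, 9]]


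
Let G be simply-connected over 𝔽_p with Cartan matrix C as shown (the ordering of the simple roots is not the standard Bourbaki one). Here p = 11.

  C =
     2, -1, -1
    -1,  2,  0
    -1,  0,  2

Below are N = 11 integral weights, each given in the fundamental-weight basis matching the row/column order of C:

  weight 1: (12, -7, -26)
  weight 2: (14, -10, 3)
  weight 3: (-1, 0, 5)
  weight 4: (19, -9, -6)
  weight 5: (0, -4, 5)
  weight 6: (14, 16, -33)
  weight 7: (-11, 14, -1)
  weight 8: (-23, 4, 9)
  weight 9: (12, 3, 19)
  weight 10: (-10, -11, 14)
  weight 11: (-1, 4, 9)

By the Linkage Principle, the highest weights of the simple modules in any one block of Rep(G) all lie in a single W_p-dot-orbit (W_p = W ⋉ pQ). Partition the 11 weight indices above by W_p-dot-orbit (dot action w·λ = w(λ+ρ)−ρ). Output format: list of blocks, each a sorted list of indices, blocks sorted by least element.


A_3 Cartan matrix, 3 simple roots permuted; ρ=(1,1,1).

Ā_11 reps of the 11 weights (A_3, coords as presented):

  λ_1+ρ ↦ (2, 1, 4);  λ_2+ρ ↦ (2, 1, 4);  λ_3+ρ ↦ (0, 1, 6);  λ_4+ρ ↦ (2, 1, 4);  λ_5+ρ ↦ (2, 1, 4);  λ_6+ρ ↦ (0, 1, 6);  λ_7+ρ ↦ (0, 1, 6);  λ_8+ρ ↦ (0, 1, 6);  λ_9+ρ ↦ (0, 4, 2);  λ_10+ρ ↦ (2, 1, 4);  λ_11+ρ ↦ (0, 1, 6)

Linkage partition of the 11 weights (3 classes, p=11):

[[1, 2, 4, 5, 10], [3, 6, 7, 8, 11], [9]]


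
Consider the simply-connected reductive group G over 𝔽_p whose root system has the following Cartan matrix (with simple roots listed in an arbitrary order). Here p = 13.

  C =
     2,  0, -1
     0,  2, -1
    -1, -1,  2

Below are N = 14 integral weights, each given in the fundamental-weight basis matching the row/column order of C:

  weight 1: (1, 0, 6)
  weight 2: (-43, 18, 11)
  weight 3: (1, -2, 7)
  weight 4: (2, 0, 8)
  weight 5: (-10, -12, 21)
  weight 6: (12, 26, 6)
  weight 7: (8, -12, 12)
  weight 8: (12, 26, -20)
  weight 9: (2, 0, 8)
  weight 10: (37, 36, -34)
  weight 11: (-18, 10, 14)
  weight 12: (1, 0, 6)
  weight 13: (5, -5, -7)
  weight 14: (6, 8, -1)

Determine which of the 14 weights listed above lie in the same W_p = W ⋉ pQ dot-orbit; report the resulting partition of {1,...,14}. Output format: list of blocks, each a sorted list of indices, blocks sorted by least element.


Cartan matrix: type A_3 (|W|=24); un-permuting the 3 rows.

Folding the 14 weights λ_j+ρ into Ā_13 (reps in the given 3-coord order):

  λ_1+ρ ↦ (2, 1, 7)
  λ_2+ρ ↦ (2, 1, 7)
  λ_3+ρ ↦ (2, 1, 7)
  λ_4+ρ ↦ (3, 1, 9)
  λ_5+ρ ↦ (0, 2, 2)
  λ_6+ρ ↦ (7, 5, 1)
  λ_7+ρ ↦ (0, 2, 2)
  λ_8+ρ ↦ (7, 5, 1)
  λ_9+ρ ↦ (3, 1, 9)
  λ_10+ρ ↦ (2, 1, 7)
  λ_11+ρ ↦ (0, 2, 2)
  λ_12+ρ ↦ (2, 1, 7)
  λ_13+ρ ↦ (4, 6, 0)
  λ_14+ρ ↦ (4, 6, 0)

5 distinct reps among the 14 weights ⇒ 5 W_13-linkage classes:

[[1, 2, 3, 10, 12], [4, 9], [5, 7, 11], [6, 8], [13, 14]]


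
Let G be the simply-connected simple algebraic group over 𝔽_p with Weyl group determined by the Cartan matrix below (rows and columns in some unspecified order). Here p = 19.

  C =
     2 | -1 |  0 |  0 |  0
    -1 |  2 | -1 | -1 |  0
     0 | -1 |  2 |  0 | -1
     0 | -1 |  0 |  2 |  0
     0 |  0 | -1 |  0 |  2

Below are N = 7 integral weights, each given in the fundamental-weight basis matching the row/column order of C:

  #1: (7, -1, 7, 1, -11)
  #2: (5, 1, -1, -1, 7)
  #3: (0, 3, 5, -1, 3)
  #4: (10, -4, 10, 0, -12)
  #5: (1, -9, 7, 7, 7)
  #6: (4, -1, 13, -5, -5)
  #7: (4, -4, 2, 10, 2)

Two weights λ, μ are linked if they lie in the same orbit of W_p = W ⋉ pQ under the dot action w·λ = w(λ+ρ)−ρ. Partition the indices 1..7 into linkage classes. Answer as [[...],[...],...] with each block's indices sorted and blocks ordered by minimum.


Type D_5, rank 5, |W|=1920; reorder rows/cols to standard.

Each λ_j+ρ reduced to Ā_19; 5-tuples below use C's row order:

  [1] (6, 2, 0, 0, 8) · [2] (6, 2, 0, 0, 8) · [3] (1, 4, 0, 0, 4) · [4] (6, 2, 0, 0, 8) · [5] (6, 2, 0, 0, 8) · [6] (1, 4, 0, 0, 4) · [7] (2, 3, 0, 8, 3)

Grouping the 7 weights by Ā_19-representative: 3 linkage classes.

[[1, 2, 4, 5], [3, 6], [7]]


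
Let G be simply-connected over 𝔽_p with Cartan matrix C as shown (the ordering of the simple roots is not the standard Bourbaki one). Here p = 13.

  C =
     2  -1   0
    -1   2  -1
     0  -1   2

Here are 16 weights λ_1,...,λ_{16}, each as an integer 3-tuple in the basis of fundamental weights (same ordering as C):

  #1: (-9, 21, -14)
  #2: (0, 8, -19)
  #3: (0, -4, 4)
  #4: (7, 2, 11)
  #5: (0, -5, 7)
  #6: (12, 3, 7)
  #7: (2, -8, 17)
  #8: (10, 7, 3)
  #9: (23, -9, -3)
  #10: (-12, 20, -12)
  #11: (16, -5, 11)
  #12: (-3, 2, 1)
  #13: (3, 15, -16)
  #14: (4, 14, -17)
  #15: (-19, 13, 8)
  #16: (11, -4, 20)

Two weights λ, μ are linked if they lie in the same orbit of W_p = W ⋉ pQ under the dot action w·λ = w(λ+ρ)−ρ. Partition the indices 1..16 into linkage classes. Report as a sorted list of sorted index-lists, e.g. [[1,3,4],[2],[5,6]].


A_3 Cartan matrix, 3 simple roots permuted; ρ=(1,1,1).

Alcove-folded reps (p=13, 16 weights, presented ϖ-order):

    λ_1+ρ ↦ (1, 0, 4)
    λ_2+ρ ↦ (3, 1, 4)
    λ_3+ρ ↦ (2, 1, 2)
    λ_4+ρ ↦ (2, 1, 2)
    λ_5+ρ ↦ (3, 1, 4)
    λ_6+ρ ↦ (1, 0, 4)
    λ_7+ρ ↦ (1, 2, 6)
    λ_8+ρ ↦ (1, 2, 6)
    λ_9+ρ ↦ (2, 1, 2)
    λ_10+ρ ↦ (2, 1, 2)
    λ_11+ρ ↦ (1, 0, 4)
    λ_12+ρ ↦ (2, 1, 2)
    λ_13+ρ ↦ (1, 2, 6)
    λ_14+ρ ↦ (1, 2, 6)
    λ_15+ρ ↦ (3, 1, 4)
    λ_16+ρ ↦ (3, 1, 4)

Partition of {1..16} into 4 W_13-dot-orbits:

[[1, 6, 11], [2, 5, 15, 16], [3, 4, 9, 10, 12], [7, 8, 13, 14]]


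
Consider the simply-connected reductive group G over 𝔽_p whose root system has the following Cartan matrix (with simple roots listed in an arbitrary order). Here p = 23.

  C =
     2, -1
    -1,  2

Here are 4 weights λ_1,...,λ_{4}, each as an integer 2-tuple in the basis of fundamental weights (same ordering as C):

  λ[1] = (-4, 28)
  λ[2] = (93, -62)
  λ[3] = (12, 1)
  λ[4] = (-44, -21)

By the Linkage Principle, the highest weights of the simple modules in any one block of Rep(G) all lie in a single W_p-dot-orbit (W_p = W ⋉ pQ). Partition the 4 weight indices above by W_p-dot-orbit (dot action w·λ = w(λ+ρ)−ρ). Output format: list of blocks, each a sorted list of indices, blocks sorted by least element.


Type A_2, rank 2, |W|=6; reorder rows/cols to standard.

W_23-reps of the 4 weights in Ā_23 (same 2-coord order as C):

  λ_1 → (3, 17);  λ_2 → (13, 2);  λ_3 → (13, 2);  λ_4 → (3, 17)

Grouping the 4 weights by Ā_23-representative: 2 linkage classes.

[[1, 4], [2, 3]]


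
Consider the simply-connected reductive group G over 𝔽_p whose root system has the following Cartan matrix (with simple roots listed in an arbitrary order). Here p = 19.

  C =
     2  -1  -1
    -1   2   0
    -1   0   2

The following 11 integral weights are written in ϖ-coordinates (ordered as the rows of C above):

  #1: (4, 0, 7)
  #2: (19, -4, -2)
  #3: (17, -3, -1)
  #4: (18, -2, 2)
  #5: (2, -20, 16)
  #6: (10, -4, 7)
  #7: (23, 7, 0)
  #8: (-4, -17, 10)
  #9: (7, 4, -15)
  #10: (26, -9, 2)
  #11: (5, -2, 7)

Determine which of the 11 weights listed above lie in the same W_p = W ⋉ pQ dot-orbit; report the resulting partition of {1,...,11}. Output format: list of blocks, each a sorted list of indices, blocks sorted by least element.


C ↔ A_3 under row/col permutation; |W(A_3)| = 24.

Each λ_j+ρ reduced to Ā_19; 3-tuples below use C's row order:

  [1] (5, 1, 8);  [2] (16, 2, 0);  [3] (16, 2, 0);  [4] (16, 2, 0);  [5] (16, 2, 0);  [6] (8, 3, 8);  [7] (5, 1, 8);  [8] (8, 3, 8);  [9] (5, 1, 8);  [10] (8, 3, 8);  [11] (5, 1, 8)

The 11 indices split into 3 linkage classes (same alcove rep ⇔ same W_19-dot-orbit):

[[1, 7, 9, 11], [2, 3, 4, 5], [6, 8, 10]]


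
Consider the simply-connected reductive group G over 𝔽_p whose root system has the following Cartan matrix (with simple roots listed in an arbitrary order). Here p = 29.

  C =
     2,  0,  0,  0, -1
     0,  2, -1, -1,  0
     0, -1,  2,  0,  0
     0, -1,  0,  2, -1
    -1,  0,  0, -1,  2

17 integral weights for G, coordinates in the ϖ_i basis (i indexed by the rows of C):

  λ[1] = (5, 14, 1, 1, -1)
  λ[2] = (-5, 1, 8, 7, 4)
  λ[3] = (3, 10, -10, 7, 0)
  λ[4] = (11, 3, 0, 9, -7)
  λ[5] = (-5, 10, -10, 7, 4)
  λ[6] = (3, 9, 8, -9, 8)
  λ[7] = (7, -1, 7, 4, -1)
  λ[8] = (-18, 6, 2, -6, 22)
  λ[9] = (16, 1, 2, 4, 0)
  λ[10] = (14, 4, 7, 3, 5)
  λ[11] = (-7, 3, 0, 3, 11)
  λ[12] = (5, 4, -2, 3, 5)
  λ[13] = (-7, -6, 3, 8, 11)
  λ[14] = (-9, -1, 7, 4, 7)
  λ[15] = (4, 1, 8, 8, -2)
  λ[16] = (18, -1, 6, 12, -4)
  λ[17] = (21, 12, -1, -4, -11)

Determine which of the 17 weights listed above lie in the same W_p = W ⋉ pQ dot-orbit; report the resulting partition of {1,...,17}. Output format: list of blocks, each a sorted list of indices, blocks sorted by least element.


C ↔ A_5 under row/col permutation; |W(A_5)| = 720.

λ_j+ρ reflected into Ā_29 (⟨·,θ^∨⟩≤29); 5-tuples as given:

    1: (6, 15, 2, 2, 0)
    2: (4, 2, 9, 8, 1)
    3: (4, 2, 9, 8, 1)
    4: (6, 4, 1, 4, 6)
    5: (4, 2, 9, 8, 1)
    6: (4, 2, 9, 8, 1)
    7: (8, 0, 8, 5, 0)
    8: (17, 2, 3, 5, 1)
    9: (17, 2, 3, 5, 1)
    10: (6, 4, 1, 4, 6)
    11: (6, 4, 1, 4, 6)
    12: (6, 4, 1, 4, 6)
    13: (6, 4, 1, 4, 6)
    14: (8, 0, 8, 5, 0)
    15: (4, 2, 9, 8, 1)
    16: (9, 0, 0, 10, 3)
    17: (9, 0, 0, 10, 3)

These 17 weights hit 6 W_29-dot-orbits; sizes (1, 5, 5, 2, 2, 2):

[[1], [2, 3, 5, 6, 15], [4, 10, 11, 12, 13], [7, 14], [8, 9], [16, 17]]
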